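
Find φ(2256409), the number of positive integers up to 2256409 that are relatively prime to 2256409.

2204496

Factor: 2256409 = 109 · 127 · 163.
φ(2256409) = (109−1) · (127−1) · (163−1) = 108 · 126 · 162 = 2204496.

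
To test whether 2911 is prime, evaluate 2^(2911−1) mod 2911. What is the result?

245

2^1 ≡ 2 (mod 2911)
2^2 ≡ 2^2 = 4 ≡ 4 (mod 2911)
2^4 ≡ 4^2 = 16 ≡ 16 (mod 2911)
2^8 ≡ 16^2 = 256 ≡ 256 (mod 2911)
2^16 ≡ 256^2 = 65536 ≡ 1494 (mod 2911)
2^32 ≡ 1494^2 = 2232036 ≡ 2210 (mod 2911)
2^64 ≡ 2210^2 = 4884100 ≡ 2353 (mod 2911)
2^128 ≡ 2353^2 = 5536609 ≡ 2798 (mod 2911)
2^256 ≡ 2798^2 = 7828804 ≡ 1125 (mod 2911)
2^512 ≡ 1125^2 = 1265625 ≡ 2251 (mod 2911)
2^1024 ≡ 2251^2 = 5067001 ≡ 1861 (mod 2911)
2^2048 ≡ 1861^2 = 3463321 ≡ 2142 (mod 2911)
2910 = 2048 + 512 + 256 + 64 + 16 + 8 + 4 + 2 in binary powers of 2.
So 2^2910 ≡ 2142 · 2251 · 1125 · 2353 · 1494 · 256 · 16 · 4 ≡ 245 (mod 2911).
Since 245 ≠ 1, base 2 is a Fermat witness: 2911 is composite.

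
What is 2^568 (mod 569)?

1

2^1 ≡ 2 (mod 569)
2^2 ≡ 2^2 = 4 ≡ 4 (mod 569)
2^4 ≡ 4^2 = 16 ≡ 16 (mod 569)
2^8 ≡ 16^2 = 256 ≡ 256 (mod 569)
2^16 ≡ 256^2 = 65536 ≡ 101 (mod 569)
2^32 ≡ 101^2 = 10201 ≡ 528 (mod 569)
2^64 ≡ 528^2 = 278784 ≡ 543 (mod 569)
2^128 ≡ 543^2 = 294849 ≡ 107 (mod 569)
2^256 ≡ 107^2 = 11449 ≡ 69 (mod 569)
2^512 ≡ 69^2 = 4761 ≡ 209 (mod 569)
568 = 512 + 32 + 16 + 8 in binary powers of 2.
So 2^568 ≡ 209 · 528 · 101 · 256 ≡ 1 (mod 569).
Since the result is 1, base 2 gives no evidence that 569 is composite.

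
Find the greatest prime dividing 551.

29

551 = 19 · 29
29 is prime.
So 551 = 19 · 29; the largest prime factor is 29.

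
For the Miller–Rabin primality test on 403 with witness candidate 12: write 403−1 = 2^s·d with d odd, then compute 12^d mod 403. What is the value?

246

403 − 1 = 402 = 2^1 · 201, so d = 201.
12^1 ≡ 12 (mod 403)
12^2 ≡ 12^2 = 144 ≡ 144 (mod 403)
12^4 ≡ 144^2 = 20736 ≡ 183 (mod 403)
12^8 ≡ 183^2 = 33489 ≡ 40 (mod 403)
12^16 ≡ 40^2 = 1600 ≡ 391 (mod 403)
12^32 ≡ 391^2 = 152881 ≡ 144 (mod 403)
12^64 ≡ 144^2 = 20736 ≡ 183 (mod 403)
12^128 ≡ 183^2 = 33489 ≡ 40 (mod 403)
201 = 128 + 64 + 8 + 1 in binary powers of 2.
So 12^201 ≡ 40 · 183 · 40 · 12 ≡ 246 (mod 403).
Squaring chain: 246; never reaches −1, so base 12 is a Miller–Rabin witness that 403 is composite.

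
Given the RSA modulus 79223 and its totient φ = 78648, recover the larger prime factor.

349

φ(n) = (p−1)(q−1) = n − (p+q) + 1, so p + q = 79223 − 78648 + 1 = 576.
p and q are the roots of t² − 576t + 79223 = 0.
Discriminant: 576² − 4·79223 = 331776 − 316892 = 14884; √14884 = 122.
q = (576 − 122)/2 = 227, p = (576 + 122)/2 = 349.
Check: 227 · 349 = 79223.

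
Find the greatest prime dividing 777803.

67

777803 = 13 · 59831
59831 = 19 · 3149
3149 = 47 · 67
67 is prime.
So 777803 = 13 · 19 · 47 · 67; the largest prime factor is 67.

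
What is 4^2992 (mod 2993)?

1205

4^1 ≡ 4 (mod 2993)
4^2 ≡ 4^2 = 16 ≡ 16 (mod 2993)
4^4 ≡ 16^2 = 256 ≡ 256 (mod 2993)
4^8 ≡ 256^2 = 65536 ≡ 2683 (mod 2993)
4^16 ≡ 2683^2 = 7198489 ≡ 324 (mod 2993)
4^32 ≡ 324^2 = 104976 ≡ 221 (mod 2993)
4^64 ≡ 221^2 = 48841 ≡ 953 (mod 2993)
4^128 ≡ 953^2 = 908209 ≡ 1330 (mod 2993)
4^256 ≡ 1330^2 = 1768900 ≡ 37 (mod 2993)
4^512 ≡ 37^2 = 1369 ≡ 1369 (mod 2993)
4^1024 ≡ 1369^2 = 1874161 ≡ 543 (mod 2993)
4^2048 ≡ 543^2 = 294849 ≡ 1535 (mod 2993)
2992 = 2048 + 512 + 256 + 128 + 32 + 16 in binary powers of 2.
So 4^2992 ≡ 1535 · 1369 · 37 · 1330 · 221 · 324 ≡ 1205 (mod 2993).
Since 1205 ≠ 1, base 4 is a Fermat witness: 2993 is composite.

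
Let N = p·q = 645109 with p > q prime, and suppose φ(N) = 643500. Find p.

φ(n) = (p−1)(q−1) = n − (p+q) + 1, so p + q = 645109 − 643500 + 1 = 1610.
p and q are the roots of t² − 1610t + 645109 = 0.
Discriminant: 1610² − 4·645109 = 2592100 − 2580436 = 11664; √11664 = 108.
q = (1610 − 108)/2 = 751, p = (1610 + 108)/2 = 859.
Check: 751 · 859 = 645109.

859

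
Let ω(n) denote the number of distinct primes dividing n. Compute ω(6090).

6090 = 2 · 3045
3045 = 3 · 1015
1015 = 5 · 203
203 = 7 · 29
6090 = 2 · 3 · 5 · 7 · 29, which has 5 distinct prime factors.

5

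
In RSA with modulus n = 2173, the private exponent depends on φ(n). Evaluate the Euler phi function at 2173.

Factor: 2173 = 41 · 53.
φ(2173) = (41−1) · (53−1) = 40 · 52 = 2080.

2080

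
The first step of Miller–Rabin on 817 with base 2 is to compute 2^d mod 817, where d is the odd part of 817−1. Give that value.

297

817 − 1 = 816 = 2^4 · 51, so d = 51.
2^1 ≡ 2 (mod 817)
2^2 ≡ 2^2 = 4 ≡ 4 (mod 817)
2^4 ≡ 4^2 = 16 ≡ 16 (mod 817)
2^8 ≡ 16^2 = 256 ≡ 256 (mod 817)
2^16 ≡ 256^2 = 65536 ≡ 176 (mod 817)
2^32 ≡ 176^2 = 30976 ≡ 747 (mod 817)
51 = 32 + 16 + 2 + 1 in binary powers of 2.
So 2^51 ≡ 747 · 176 · 4 · 2 ≡ 297 (mod 817).
Squaring chain: 297 → 790 → 729 → 391; never reaches −1, so base 2 is a Miller–Rabin witness that 817 is composite.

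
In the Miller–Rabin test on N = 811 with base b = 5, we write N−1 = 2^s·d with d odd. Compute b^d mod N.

1

811 − 1 = 810 = 2^1 · 405, so d = 405.
5^1 ≡ 5 (mod 811)
5^2 ≡ 5^2 = 25 ≡ 25 (mod 811)
5^4 ≡ 25^2 = 625 ≡ 625 (mod 811)
5^8 ≡ 625^2 = 390625 ≡ 534 (mod 811)
5^16 ≡ 534^2 = 285156 ≡ 495 (mod 811)
5^32 ≡ 495^2 = 245025 ≡ 103 (mod 811)
5^64 ≡ 103^2 = 10609 ≡ 66 (mod 811)
5^128 ≡ 66^2 = 4356 ≡ 301 (mod 811)
5^256 ≡ 301^2 = 90601 ≡ 580 (mod 811)
405 = 256 + 128 + 16 + 4 + 1 in binary powers of 2.
So 5^405 ≡ 580 · 301 · 495 · 625 · 5 ≡ 1 (mod 811).
Since 5^d ≡ 1 (mod 811), base 5 does not prove 811 composite.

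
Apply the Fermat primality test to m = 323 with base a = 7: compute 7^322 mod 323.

7^1 ≡ 7 (mod 323)
7^2 ≡ 7^2 = 49 ≡ 49 (mod 323)
7^4 ≡ 49^2 = 2401 ≡ 140 (mod 323)
7^8 ≡ 140^2 = 19600 ≡ 220 (mod 323)
7^16 ≡ 220^2 = 48400 ≡ 273 (mod 323)
7^32 ≡ 273^2 = 74529 ≡ 239 (mod 323)
7^64 ≡ 239^2 = 57121 ≡ 273 (mod 323)
7^128 ≡ 273^2 = 74529 ≡ 239 (mod 323)
7^256 ≡ 239^2 = 57121 ≡ 273 (mod 323)
322 = 256 + 64 + 2 in binary powers of 2.
So 7^322 ≡ 273 · 273 · 49 ≡ 83 (mod 323).
Since 83 ≠ 1, base 7 is a Fermat witness: 323 is composite.

83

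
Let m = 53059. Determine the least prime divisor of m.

53059 is odd.
Digit sum 22, not divisible by 3.
Ends in 9: not divisible by 5.
7: 53059 = 7·7579 + 6
11: 53059 = 11·4823 + 6
13: 53059 = 13·4081 + 6
17: 53059 = 17·3121 + 2
19: 53059 = 19·2792 + 11
23: 53059 = 23·2306 + 21
29: 53059 = 29·1829 + 18
31: 53059 = 31·1711 + 18
37: 53059 = 37·1434 + 1
41: 53059 = 41·1294 + 5
43: 53059 = 43·1233 + 40
47: 53059 = 47·1128 + 43
53: 53059 = 53·1001 + 6
59: 53059 = 59·899 + 18
61: 53059 = 61·869 + 50
67: 53059 = 67·791 + 62
71: 53059 = 71·747 + 22
73: 53059 = 73·726 + 61
79: 53059 = 79·671 + 50
83: 53059 = 83·639 + 22
89: 53059 = 89·596 + 15
97: 53059 = 97·547

97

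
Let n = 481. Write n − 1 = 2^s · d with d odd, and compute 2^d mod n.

481 − 1 = 480 = 2^5 · 15, so d = 15.
2^1 ≡ 2 (mod 481)
2^2 ≡ 2^2 = 4 ≡ 4 (mod 481)
2^4 ≡ 4^2 = 16 ≡ 16 (mod 481)
2^8 ≡ 16^2 = 256 ≡ 256 (mod 481)
15 = 8 + 4 + 2 + 1 in binary powers of 2.
So 2^15 ≡ 256 · 16 · 4 · 2 ≡ 60 (mod 481).
Squaring chain: 60 → 233 → 417 → 248 → 417; never reaches −1, so base 2 is a Miller–Rabin witness that 481 is composite.

60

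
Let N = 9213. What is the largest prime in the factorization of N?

83

9213 = 3 · 3071
3071 = 37 · 83
83 is prime.
So 9213 = 3 · 37 · 83; the largest prime factor is 83.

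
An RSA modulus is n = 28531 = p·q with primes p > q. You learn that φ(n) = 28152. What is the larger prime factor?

277

φ(n) = (p−1)(q−1) = n − (p+q) + 1, so p + q = 28531 − 28152 + 1 = 380.
p and q are the roots of t² − 380t + 28531 = 0.
Discriminant: 380² − 4·28531 = 144400 − 114124 = 30276; √30276 = 174.
q = (380 − 174)/2 = 103, p = (380 + 174)/2 = 277.
Check: 103 · 277 = 28531.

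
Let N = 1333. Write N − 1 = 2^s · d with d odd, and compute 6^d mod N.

216

1333 − 1 = 1332 = 2^2 · 333, so d = 333.
6^1 ≡ 6 (mod 1333)
6^2 ≡ 6^2 = 36 ≡ 36 (mod 1333)
6^4 ≡ 36^2 = 1296 ≡ 1296 (mod 1333)
6^8 ≡ 1296^2 = 1679616 ≡ 36 (mod 1333)
6^16 ≡ 36^2 = 1296 ≡ 1296 (mod 1333)
6^32 ≡ 1296^2 = 1679616 ≡ 36 (mod 1333)
6^64 ≡ 36^2 = 1296 ≡ 1296 (mod 1333)
6^128 ≡ 1296^2 = 1679616 ≡ 36 (mod 1333)
6^256 ≡ 36^2 = 1296 ≡ 1296 (mod 1333)
333 = 256 + 64 + 8 + 4 + 1 in binary powers of 2.
So 6^333 ≡ 1296 · 1296 · 36 · 1296 · 6 ≡ 216 (mod 1333).
Squaring chain: 216 → 1; never reaches −1, so base 6 is a Miller–Rabin witness that 1333 is composite.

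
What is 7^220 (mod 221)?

7^1 ≡ 7 (mod 221)
7^2 ≡ 7^2 = 49 ≡ 49 (mod 221)
7^4 ≡ 49^2 = 2401 ≡ 191 (mod 221)
7^8 ≡ 191^2 = 36481 ≡ 16 (mod 221)
7^16 ≡ 16^2 = 256 ≡ 35 (mod 221)
7^32 ≡ 35^2 = 1225 ≡ 120 (mod 221)
7^64 ≡ 120^2 = 14400 ≡ 35 (mod 221)
7^128 ≡ 35^2 = 1225 ≡ 120 (mod 221)
220 = 128 + 64 + 16 + 8 + 4 in binary powers of 2.
So 7^220 ≡ 120 · 35 · 35 · 16 · 191 ≡ 217 (mod 221).
Since 217 ≠ 1, base 7 is a Fermat witness: 221 is composite.

217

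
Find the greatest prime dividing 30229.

30229 = 19 · 1591
1591 = 37 · 43
43 is prime.
So 30229 = 19 · 37 · 43; the largest prime factor is 43.

43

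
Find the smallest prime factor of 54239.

54239 is odd.
Digit sum 23, not divisible by 3.
Ends in 9: not divisible by 5.
7: 54239 = 7·7748 + 3
11: 54239 = 11·4930 + 9
13: 54239 = 13·4172 + 3
17: 54239 = 17·3190 + 9
19: 54239 = 19·2854 + 13
23: 54239 = 23·2358 + 5
29: 54239 = 29·1870 + 9
31: 54239 = 31·1749 + 20
37: 54239 = 37·1465 + 34
41: 54239 = 41·1322 + 37
43: 54239 = 43·1261 + 16
47: 54239 = 47·1154 + 1
53: 54239 = 53·1023 + 20
59: 54239 = 59·919 + 18
61: 54239 = 61·889 + 10
67: 54239 = 67·809 + 36
71: 54239 = 71·763 + 66
73: 54239 = 73·743

73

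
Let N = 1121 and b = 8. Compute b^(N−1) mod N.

8^1 ≡ 8 (mod 1121)
8^2 ≡ 8^2 = 64 ≡ 64 (mod 1121)
8^4 ≡ 64^2 = 4096 ≡ 733 (mod 1121)
8^8 ≡ 733^2 = 537289 ≡ 330 (mod 1121)
8^16 ≡ 330^2 = 108900 ≡ 163 (mod 1121)
8^32 ≡ 163^2 = 26569 ≡ 786 (mod 1121)
8^64 ≡ 786^2 = 617796 ≡ 125 (mod 1121)
8^128 ≡ 125^2 = 15625 ≡ 1052 (mod 1121)
8^256 ≡ 1052^2 = 1106704 ≡ 277 (mod 1121)
8^512 ≡ 277^2 = 76729 ≡ 501 (mod 1121)
8^1024 ≡ 501^2 = 251001 ≡ 1018 (mod 1121)
1120 = 1024 + 64 + 32 in binary powers of 2.
So 8^1120 ≡ 1018 · 125 · 786 ≡ 638 (mod 1121).
Since 638 ≠ 1, base 8 is a Fermat witness: 1121 is composite.

638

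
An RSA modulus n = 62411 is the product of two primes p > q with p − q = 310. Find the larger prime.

449

Since p = q + 310, we have 62411 = q(q + 310), so q² + 310q − 62411 = 0.
Discriminant: 310² + 4·62411 = 96100 + 249644 = 345744; √345744 = 588.
q = (−310 + 588)/2 = 139, and p = q + 310 = 449.
Check: 139 · 449 = 62411.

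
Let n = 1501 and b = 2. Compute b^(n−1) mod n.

2^1 ≡ 2 (mod 1501)
2^2 ≡ 2^2 = 4 ≡ 4 (mod 1501)
2^4 ≡ 4^2 = 16 ≡ 16 (mod 1501)
2^8 ≡ 16^2 = 256 ≡ 256 (mod 1501)
2^16 ≡ 256^2 = 65536 ≡ 993 (mod 1501)
2^32 ≡ 993^2 = 986049 ≡ 1393 (mod 1501)
2^64 ≡ 1393^2 = 1940449 ≡ 1157 (mod 1501)
2^128 ≡ 1157^2 = 1338649 ≡ 1258 (mod 1501)
2^256 ≡ 1258^2 = 1582564 ≡ 510 (mod 1501)
2^512 ≡ 510^2 = 260100 ≡ 427 (mod 1501)
2^1024 ≡ 427^2 = 182329 ≡ 708 (mod 1501)
1500 = 1024 + 256 + 128 + 64 + 16 + 8 + 4 in binary powers of 2.
So 2^1500 ≡ 708 · 510 · 1258 · 1157 · 993 · 256 · 16 ≡ 1128 (mod 1501).
Since 1128 ≠ 1, base 2 is a Fermat witness: 1501 is composite.

1128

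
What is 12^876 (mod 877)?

1

12^1 ≡ 12 (mod 877)
12^2 ≡ 12^2 = 144 ≡ 144 (mod 877)
12^4 ≡ 144^2 = 20736 ≡ 565 (mod 877)
12^8 ≡ 565^2 = 319225 ≡ 874 (mod 877)
12^16 ≡ 874^2 = 763876 ≡ 9 (mod 877)
12^32 ≡ 9^2 = 81 ≡ 81 (mod 877)
12^64 ≡ 81^2 = 6561 ≡ 422 (mod 877)
12^128 ≡ 422^2 = 178084 ≡ 53 (mod 877)
12^256 ≡ 53^2 = 2809 ≡ 178 (mod 877)
12^512 ≡ 178^2 = 31684 ≡ 112 (mod 877)
876 = 512 + 256 + 64 + 32 + 8 + 4 in binary powers of 2.
So 12^876 ≡ 112 · 178 · 422 · 81 · 874 · 565 ≡ 1 (mod 877).
Since the result is 1, base 12 gives no evidence that 877 is composite.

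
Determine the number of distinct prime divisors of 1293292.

1293292 = 2^2 · 323323
323323 = 7 · 46189
46189 = 11 · 4199
4199 = 13 · 323
323 = 17 · 19
1293292 = 2^2 · 7 · 11 · 13 · 17 · 19, which has 6 distinct prime factors.

6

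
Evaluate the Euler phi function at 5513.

Factor: 5513 = 37 · 149.
φ(5513) = (37−1) · (149−1) = 36 · 148 = 5328.

5328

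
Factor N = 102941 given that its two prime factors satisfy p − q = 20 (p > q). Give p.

Since p = q + 20, we have 102941 = q(q + 20), so q² + 20q − 102941 = 0.
Discriminant: 20² + 4·102941 = 400 + 411764 = 412164; √412164 = 642.
q = (−20 + 642)/2 = 311, and p = q + 20 = 331.
Check: 311 · 331 = 102941.

331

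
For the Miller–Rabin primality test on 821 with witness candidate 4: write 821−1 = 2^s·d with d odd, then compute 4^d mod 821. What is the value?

821 − 1 = 820 = 2^2 · 205, so d = 205.
4^1 ≡ 4 (mod 821)
4^2 ≡ 4^2 = 16 ≡ 16 (mod 821)
4^4 ≡ 16^2 = 256 ≡ 256 (mod 821)
4^8 ≡ 256^2 = 65536 ≡ 677 (mod 821)
4^16 ≡ 677^2 = 458329 ≡ 211 (mod 821)
4^32 ≡ 211^2 = 44521 ≡ 187 (mod 821)
4^64 ≡ 187^2 = 34969 ≡ 487 (mod 821)
4^128 ≡ 487^2 = 237169 ≡ 721 (mod 821)
205 = 128 + 64 + 8 + 4 + 1 in binary powers of 2.
So 4^205 ≡ 721 · 487 · 677 · 256 · 4 ≡ 820 (mod 821).
Since 4^d ≡ 820 (mod 821), base 4 does not prove 821 composite.

820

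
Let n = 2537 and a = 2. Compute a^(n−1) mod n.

2369

2^1 ≡ 2 (mod 2537)
2^2 ≡ 2^2 = 4 ≡ 4 (mod 2537)
2^4 ≡ 4^2 = 16 ≡ 16 (mod 2537)
2^8 ≡ 16^2 = 256 ≡ 256 (mod 2537)
2^16 ≡ 256^2 = 65536 ≡ 2111 (mod 2537)
2^32 ≡ 2111^2 = 4456321 ≡ 1349 (mod 2537)
2^64 ≡ 1349^2 = 1819801 ≡ 772 (mod 2537)
2^128 ≡ 772^2 = 595984 ≡ 2326 (mod 2537)
2^256 ≡ 2326^2 = 5410276 ≡ 1392 (mod 2537)
2^512 ≡ 1392^2 = 1937664 ≡ 1933 (mod 2537)
2^1024 ≡ 1933^2 = 3736489 ≡ 2025 (mod 2537)
2^2048 ≡ 2025^2 = 4100625 ≡ 833 (mod 2537)
2536 = 2048 + 256 + 128 + 64 + 32 + 8 in binary powers of 2.
So 2^2536 ≡ 833 · 1392 · 2326 · 772 · 1349 · 256 ≡ 2369 (mod 2537).
Since 2369 ≠ 1, base 2 is a Fermat witness: 2537 is composite.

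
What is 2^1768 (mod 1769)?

2^1 ≡ 2 (mod 1769)
2^2 ≡ 2^2 = 4 ≡ 4 (mod 1769)
2^4 ≡ 4^2 = 16 ≡ 16 (mod 1769)
2^8 ≡ 16^2 = 256 ≡ 256 (mod 1769)
2^16 ≡ 256^2 = 65536 ≡ 83 (mod 1769)
2^32 ≡ 83^2 = 6889 ≡ 1582 (mod 1769)
2^64 ≡ 1582^2 = 2502724 ≡ 1358 (mod 1769)
2^128 ≡ 1358^2 = 1844164 ≡ 866 (mod 1769)
2^256 ≡ 866^2 = 749956 ≡ 1669 (mod 1769)
2^512 ≡ 1669^2 = 2785561 ≡ 1155 (mod 1769)
2^1024 ≡ 1155^2 = 1334025 ≡ 199 (mod 1769)
1768 = 1024 + 512 + 128 + 64 + 32 + 8 in binary powers of 2.
So 2^1768 ≡ 199 · 1155 · 866 · 1358 · 1582 · 256 ≡ 625 (mod 1769).
Since 625 ≠ 1, base 2 is a Fermat witness: 1769 is composite.

625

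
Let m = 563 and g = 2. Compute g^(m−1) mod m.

2^1 ≡ 2 (mod 563)
2^2 ≡ 2^2 = 4 ≡ 4 (mod 563)
2^4 ≡ 4^2 = 16 ≡ 16 (mod 563)
2^8 ≡ 16^2 = 256 ≡ 256 (mod 563)
2^16 ≡ 256^2 = 65536 ≡ 228 (mod 563)
2^32 ≡ 228^2 = 51984 ≡ 188 (mod 563)
2^64 ≡ 188^2 = 35344 ≡ 438 (mod 563)
2^128 ≡ 438^2 = 191844 ≡ 424 (mod 563)
2^256 ≡ 424^2 = 179776 ≡ 179 (mod 563)
2^512 ≡ 179^2 = 32041 ≡ 513 (mod 563)
562 = 512 + 32 + 16 + 2 in binary powers of 2.
So 2^562 ≡ 513 · 188 · 228 · 4 ≡ 1 (mod 563).
Since the result is 1, base 2 gives no evidence that 563 is composite.

1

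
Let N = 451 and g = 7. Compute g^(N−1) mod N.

419

7^1 ≡ 7 (mod 451)
7^2 ≡ 7^2 = 49 ≡ 49 (mod 451)
7^4 ≡ 49^2 = 2401 ≡ 146 (mod 451)
7^8 ≡ 146^2 = 21316 ≡ 119 (mod 451)
7^16 ≡ 119^2 = 14161 ≡ 180 (mod 451)
7^32 ≡ 180^2 = 32400 ≡ 379 (mod 451)
7^64 ≡ 379^2 = 143641 ≡ 223 (mod 451)
7^128 ≡ 223^2 = 49729 ≡ 119 (mod 451)
7^256 ≡ 119^2 = 14161 ≡ 180 (mod 451)
450 = 256 + 128 + 64 + 2 in binary powers of 2.
So 7^450 ≡ 180 · 119 · 223 · 49 ≡ 419 (mod 451).
Since 419 ≠ 1, base 7 is a Fermat witness: 451 is composite.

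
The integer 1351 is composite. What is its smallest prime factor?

1351 is odd.
Digit sum 10, not divisible by 3.
Ends in 1: not divisible by 5.
7: 1351 = 7·193

7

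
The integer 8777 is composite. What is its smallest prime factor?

8777 is odd.
Digit sum 29, not divisible by 3.
Ends in 7: not divisible by 5.
7: 8777 = 7·1253 + 6
11: 8777 = 11·797 + 10
13: 8777 = 13·675 + 2
17: 8777 = 17·516 + 5
19: 8777 = 19·461 + 18
23: 8777 = 23·381 + 14
29: 8777 = 29·302 + 19
31: 8777 = 31·283 + 4
37: 8777 = 37·237 + 8
41: 8777 = 41·214 + 3
43: 8777 = 43·204 + 5
47: 8777 = 47·186 + 35
53: 8777 = 53·165 + 32
59: 8777 = 59·148 + 45
61: 8777 = 61·143 + 54
67: 8777 = 67·131

67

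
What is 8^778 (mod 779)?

8^1 ≡ 8 (mod 779)
8^2 ≡ 8^2 = 64 ≡ 64 (mod 779)
8^4 ≡ 64^2 = 4096 ≡ 201 (mod 779)
8^8 ≡ 201^2 = 40401 ≡ 672 (mod 779)
8^16 ≡ 672^2 = 451584 ≡ 543 (mod 779)
8^32 ≡ 543^2 = 294849 ≡ 387 (mod 779)
8^64 ≡ 387^2 = 149769 ≡ 201 (mod 779)
8^128 ≡ 201^2 = 40401 ≡ 672 (mod 779)
8^256 ≡ 672^2 = 451584 ≡ 543 (mod 779)
8^512 ≡ 543^2 = 294849 ≡ 387 (mod 779)
778 = 512 + 256 + 8 + 2 in binary powers of 2.
So 8^778 ≡ 387 · 543 · 672 · 64 ≡ 353 (mod 779).
Since 353 ≠ 1, base 8 is a Fermat witness: 779 is composite.

353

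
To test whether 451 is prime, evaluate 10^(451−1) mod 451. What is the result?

1

10^1 ≡ 10 (mod 451)
10^2 ≡ 10^2 = 100 ≡ 100 (mod 451)
10^4 ≡ 100^2 = 10000 ≡ 78 (mod 451)
10^8 ≡ 78^2 = 6084 ≡ 221 (mod 451)
10^16 ≡ 221^2 = 48841 ≡ 133 (mod 451)
10^32 ≡ 133^2 = 17689 ≡ 100 (mod 451)
10^64 ≡ 100^2 = 10000 ≡ 78 (mod 451)
10^128 ≡ 78^2 = 6084 ≡ 221 (mod 451)
10^256 ≡ 221^2 = 48841 ≡ 133 (mod 451)
450 = 256 + 128 + 64 + 2 in binary powers of 2.
So 10^450 ≡ 133 · 221 · 78 · 100 ≡ 1 (mod 451).
Since the result is 1, base 10 gives no evidence that 451 is composite.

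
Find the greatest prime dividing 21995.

83

21995 = 5 · 4399
4399 = 53 · 83
83 is prime.
So 21995 = 5 · 53 · 83; the largest prime factor is 83.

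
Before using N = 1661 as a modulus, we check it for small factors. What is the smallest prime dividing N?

1661 is odd.
Digit sum 14, not divisible by 3.
Ends in 1: not divisible by 5.
7: 1661 = 7·237 + 2
11: 1661 = 11·151

11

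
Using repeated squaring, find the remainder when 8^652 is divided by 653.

8^1 ≡ 8 (mod 653)
8^2 ≡ 8^2 = 64 ≡ 64 (mod 653)
8^4 ≡ 64^2 = 4096 ≡ 178 (mod 653)
8^8 ≡ 178^2 = 31684 ≡ 340 (mod 653)
8^16 ≡ 340^2 = 115600 ≡ 19 (mod 653)
8^32 ≡ 19^2 = 361 ≡ 361 (mod 653)
8^64 ≡ 361^2 = 130321 ≡ 374 (mod 653)
8^128 ≡ 374^2 = 139876 ≡ 134 (mod 653)
8^256 ≡ 134^2 = 17956 ≡ 325 (mod 653)
8^512 ≡ 325^2 = 105625 ≡ 492 (mod 653)
652 = 512 + 128 + 8 + 4 in binary powers of 2.
So 8^652 ≡ 492 · 134 · 340 · 178 ≡ 1 (mod 653).
Since the result is 1, base 8 gives no evidence that 653 is composite.

1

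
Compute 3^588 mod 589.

3^1 ≡ 3 (mod 589)
3^2 ≡ 3^2 = 9 ≡ 9 (mod 589)
3^4 ≡ 9^2 = 81 ≡ 81 (mod 589)
3^8 ≡ 81^2 = 6561 ≡ 82 (mod 589)
3^16 ≡ 82^2 = 6724 ≡ 245 (mod 589)
3^32 ≡ 245^2 = 60025 ≡ 536 (mod 589)
3^64 ≡ 536^2 = 287296 ≡ 453 (mod 589)
3^128 ≡ 453^2 = 205209 ≡ 237 (mod 589)
3^256 ≡ 237^2 = 56169 ≡ 214 (mod 589)
3^512 ≡ 214^2 = 45796 ≡ 443 (mod 589)
588 = 512 + 64 + 8 + 4 in binary powers of 2.
So 3^588 ≡ 443 · 453 · 82 · 81 ≡ 562 (mod 589).
Since 562 ≠ 1, base 3 is a Fermat witness: 589 is composite.

562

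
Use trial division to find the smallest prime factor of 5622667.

5622667 is odd.
Digit sum 34, not divisible by 3.
Ends in 7: not divisible by 5.
7: 5622667 = 7·803238 + 1
11: 5622667 = 11·511151 + 6
13: 5622667 = 13·432512 + 11
17: 5622667 = 17·330745 + 2
19: 5622667 = 19·295929 + 16
23: 5622667 = 23·244463 + 18
29: 5622667 = 29·193885 + 2
31: 5622667 = 31·181376 + 11
37: 5622667 = 37·151963 + 36
41: 5622667 = 41·137138 + 9
43: 5622667 = 43·130759 + 30
47: 5622667 = 47·119631 + 10
53: 5622667 = 53·106088 + 3
59: 5622667 = 59·95299 + 26
61: 5622667 = 61·92174 + 53
67: 5622667 = 67·83920 + 27
71: 5622667 = 71·79192 + 35
73: 5622667 = 73·77022 + 61
79: 5622667 = 79·71173

79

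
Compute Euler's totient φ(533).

480

Factor: 533 = 13 · 41.
φ(533) = (13−1) · (41−1) = 12 · 40 = 480.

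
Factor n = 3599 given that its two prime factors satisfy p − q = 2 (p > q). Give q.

Since p = q + 2, we have 3599 = q(q + 2), so q² + 2q − 3599 = 0.
Discriminant: 2² + 4·3599 = 4 + 14396 = 14400; √14400 = 120.
q = (−2 + 120)/2 = 59, and p = q + 2 = 61.
Check: 59 · 61 = 3599.

59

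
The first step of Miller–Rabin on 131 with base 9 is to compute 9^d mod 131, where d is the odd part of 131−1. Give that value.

131 − 1 = 130 = 2^1 · 65, so d = 65.
9^1 ≡ 9 (mod 131)
9^2 ≡ 9^2 = 81 ≡ 81 (mod 131)
9^4 ≡ 81^2 = 6561 ≡ 11 (mod 131)
9^8 ≡ 11^2 = 121 ≡ 121 (mod 131)
9^16 ≡ 121^2 = 14641 ≡ 100 (mod 131)
9^32 ≡ 100^2 = 10000 ≡ 44 (mod 131)
9^64 ≡ 44^2 = 1936 ≡ 102 (mod 131)
65 = 64 + 1 in binary powers of 2.
So 9^65 ≡ 102 · 9 ≡ 1 (mod 131).
Since 9^d ≡ 1 (mod 131), base 9 does not prove 131 composite.

1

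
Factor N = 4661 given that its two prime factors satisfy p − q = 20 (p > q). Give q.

59

Since p = q + 20, we have 4661 = q(q + 20), so q² + 20q − 4661 = 0.
Discriminant: 20² + 4·4661 = 400 + 18644 = 19044; √19044 = 138.
q = (−20 + 138)/2 = 59, and p = q + 20 = 79.
Check: 59 · 79 = 4661.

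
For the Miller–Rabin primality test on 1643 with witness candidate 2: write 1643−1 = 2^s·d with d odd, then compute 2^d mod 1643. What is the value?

622

1643 − 1 = 1642 = 2^1 · 821, so d = 821.
2^1 ≡ 2 (mod 1643)
2^2 ≡ 2^2 = 4 ≡ 4 (mod 1643)
2^4 ≡ 4^2 = 16 ≡ 16 (mod 1643)
2^8 ≡ 16^2 = 256 ≡ 256 (mod 1643)
2^16 ≡ 256^2 = 65536 ≡ 1459 (mod 1643)
2^32 ≡ 1459^2 = 2128681 ≡ 996 (mod 1643)
2^64 ≡ 996^2 = 992016 ≡ 1287 (mod 1643)
2^128 ≡ 1287^2 = 1656369 ≡ 225 (mod 1643)
2^256 ≡ 225^2 = 50625 ≡ 1335 (mod 1643)
2^512 ≡ 1335^2 = 1782225 ≡ 1213 (mod 1643)
821 = 512 + 256 + 32 + 16 + 4 + 1 in binary powers of 2.
So 2^821 ≡ 1213 · 1335 · 996 · 1459 · 16 · 2 ≡ 622 (mod 1643).
Squaring chain: 622; never reaches −1, so base 2 is a Miller–Rabin witness that 1643 is composite.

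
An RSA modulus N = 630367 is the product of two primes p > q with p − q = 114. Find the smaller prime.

Since p = q + 114, we have 630367 = q(q + 114), so q² + 114q − 630367 = 0.
Discriminant: 114² + 4·630367 = 12996 + 2521468 = 2534464; √2534464 = 1592.
q = (−114 + 1592)/2 = 739, and p = q + 114 = 853.
Check: 739 · 853 = 630367.

739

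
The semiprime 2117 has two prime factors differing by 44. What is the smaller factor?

29

Since p = q + 44, we have 2117 = q(q + 44), so q² + 44q − 2117 = 0.
Discriminant: 44² + 4·2117 = 1936 + 8468 = 10404; √10404 = 102.
q = (−44 + 102)/2 = 29, and p = q + 44 = 73.
Check: 29 · 73 = 2117.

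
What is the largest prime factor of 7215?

37

7215 = 3 · 2405
2405 = 5 · 481
481 = 13 · 37
37 is prime.
So 7215 = 3 · 5 · 13 · 37; the largest prime factor is 37.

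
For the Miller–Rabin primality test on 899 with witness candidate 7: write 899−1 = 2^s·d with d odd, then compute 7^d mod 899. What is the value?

877

899 − 1 = 898 = 2^1 · 449, so d = 449.
7^1 ≡ 7 (mod 899)
7^2 ≡ 7^2 = 49 ≡ 49 (mod 899)
7^4 ≡ 49^2 = 2401 ≡ 603 (mod 899)
7^8 ≡ 603^2 = 363609 ≡ 413 (mod 899)
7^16 ≡ 413^2 = 170569 ≡ 658 (mod 899)
7^32 ≡ 658^2 = 432964 ≡ 545 (mod 899)
7^64 ≡ 545^2 = 297025 ≡ 355 (mod 899)
7^128 ≡ 355^2 = 126025 ≡ 165 (mod 899)
7^256 ≡ 165^2 = 27225 ≡ 255 (mod 899)
449 = 256 + 128 + 64 + 1 in binary powers of 2.
So 7^449 ≡ 255 · 165 · 355 · 7 ≡ 877 (mod 899).
Squaring chain: 877; never reaches −1, so base 7 is a Miller–Rabin witness that 899 is composite.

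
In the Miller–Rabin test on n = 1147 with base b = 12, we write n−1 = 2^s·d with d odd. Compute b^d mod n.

1147 − 1 = 1146 = 2^1 · 573, so d = 573.
12^1 ≡ 12 (mod 1147)
12^2 ≡ 12^2 = 144 ≡ 144 (mod 1147)
12^4 ≡ 144^2 = 20736 ≡ 90 (mod 1147)
12^8 ≡ 90^2 = 8100 ≡ 71 (mod 1147)
12^16 ≡ 71^2 = 5041 ≡ 453 (mod 1147)
12^32 ≡ 453^2 = 205209 ≡ 1043 (mod 1147)
12^64 ≡ 1043^2 = 1087849 ≡ 493 (mod 1147)
12^128 ≡ 493^2 = 243049 ≡ 1032 (mod 1147)
12^256 ≡ 1032^2 = 1065024 ≡ 608 (mod 1147)
12^512 ≡ 608^2 = 369664 ≡ 330 (mod 1147)
573 = 512 + 32 + 16 + 8 + 4 + 1 in binary powers of 2.
So 12^573 ≡ 330 · 1043 · 453 · 71 · 90 · 12 ≡ 1046 (mod 1147).
Squaring chain: 1046; never reaches −1, so base 12 is a Miller–Rabin witness that 1147 is composite.

1046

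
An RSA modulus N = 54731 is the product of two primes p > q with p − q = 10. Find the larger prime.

239

Since p = q + 10, we have 54731 = q(q + 10), so q² + 10q − 54731 = 0.
Discriminant: 10² + 4·54731 = 100 + 218924 = 219024; √219024 = 468.
q = (−10 + 468)/2 = 229, and p = q + 10 = 239.
Check: 229 · 239 = 54731.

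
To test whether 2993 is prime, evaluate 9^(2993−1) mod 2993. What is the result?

9^1 ≡ 9 (mod 2993)
9^2 ≡ 9^2 = 81 ≡ 81 (mod 2993)
9^4 ≡ 81^2 = 6561 ≡ 575 (mod 2993)
9^8 ≡ 575^2 = 330625 ≡ 1395 (mod 2993)
9^16 ≡ 1395^2 = 1946025 ≡ 575 (mod 2993)
9^32 ≡ 575^2 = 330625 ≡ 1395 (mod 2993)
9^64 ≡ 1395^2 = 1946025 ≡ 575 (mod 2993)
9^128 ≡ 575^2 = 330625 ≡ 1395 (mod 2993)
9^256 ≡ 1395^2 = 1946025 ≡ 575 (mod 2993)
9^512 ≡ 575^2 = 330625 ≡ 1395 (mod 2993)
9^1024 ≡ 1395^2 = 1946025 ≡ 575 (mod 2993)
9^2048 ≡ 575^2 = 330625 ≡ 1395 (mod 2993)
2992 = 2048 + 512 + 256 + 128 + 32 + 16 in binary powers of 2.
So 9^2992 ≡ 1395 · 1395 · 575 · 1395 · 1395 · 575 ≡ 575 (mod 2993).
Since 575 ≠ 1, base 9 is a Fermat witness: 2993 is composite.

575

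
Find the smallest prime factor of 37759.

61

37759 is odd.
Digit sum 31, not divisible by 3.
Ends in 9: not divisible by 5.
7: 37759 = 7·5394 + 1
11: 37759 = 11·3432 + 7
13: 37759 = 13·2904 + 7
17: 37759 = 17·2221 + 2
19: 37759 = 19·1987 + 6
23: 37759 = 23·1641 + 16
29: 37759 = 29·1302 + 1
31: 37759 = 31·1218 + 1
37: 37759 = 37·1020 + 19
41: 37759 = 41·920 + 39
43: 37759 = 43·878 + 5
47: 37759 = 47·803 + 18
53: 37759 = 53·712 + 23
59: 37759 = 59·639 + 58
61: 37759 = 61·619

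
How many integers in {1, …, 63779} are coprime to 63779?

Factor: 63779 = 23 · 47 · 59.
φ(63779) = (23−1) · (47−1) · (59−1) = 22 · 46 · 58 = 58696.

58696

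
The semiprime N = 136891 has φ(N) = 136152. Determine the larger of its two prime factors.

φ(n) = (p−1)(q−1) = n − (p+q) + 1, so p + q = 136891 − 136152 + 1 = 740.
p and q are the roots of t² − 740t + 136891 = 0.
Discriminant: 740² − 4·136891 = 547600 − 547564 = 36; √36 = 6.
q = (740 − 6)/2 = 367, p = (740 + 6)/2 = 373.
Check: 367 · 373 = 136891.

373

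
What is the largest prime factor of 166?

83

166 = 2 · 83
83 is prime.
So 166 = 2 · 83; the largest prime factor is 83.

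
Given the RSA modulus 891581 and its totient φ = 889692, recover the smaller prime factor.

907

φ(n) = (p−1)(q−1) = n − (p+q) + 1, so p + q = 891581 − 889692 + 1 = 1890.
p and q are the roots of t² − 1890t + 891581 = 0.
Discriminant: 1890² − 4·891581 = 3572100 − 3566324 = 5776; √5776 = 76.
q = (1890 − 76)/2 = 907, p = (1890 + 76)/2 = 983.
Check: 907 · 983 = 891581.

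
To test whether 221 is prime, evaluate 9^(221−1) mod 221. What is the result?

152

9^1 ≡ 9 (mod 221)
9^2 ≡ 9^2 = 81 ≡ 81 (mod 221)
9^4 ≡ 81^2 = 6561 ≡ 152 (mod 221)
9^8 ≡ 152^2 = 23104 ≡ 120 (mod 221)
9^16 ≡ 120^2 = 14400 ≡ 35 (mod 221)
9^32 ≡ 35^2 = 1225 ≡ 120 (mod 221)
9^64 ≡ 120^2 = 14400 ≡ 35 (mod 221)
9^128 ≡ 35^2 = 1225 ≡ 120 (mod 221)
220 = 128 + 64 + 16 + 8 + 4 in binary powers of 2.
So 9^220 ≡ 120 · 35 · 35 · 120 · 152 ≡ 152 (mod 221).
Since 152 ≠ 1, base 9 is a Fermat witness: 221 is composite.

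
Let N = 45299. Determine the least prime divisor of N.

97

45299 is odd.
Digit sum 29, not divisible by 3.
Ends in 9: not divisible by 5.
7: 45299 = 7·6471 + 2
11: 45299 = 11·4118 + 1
13: 45299 = 13·3484 + 7
17: 45299 = 17·2664 + 11
19: 45299 = 19·2384 + 3
23: 45299 = 23·1969 + 12
29: 45299 = 29·1562 + 1
31: 45299 = 31·1461 + 8
37: 45299 = 37·1224 + 11
41: 45299 = 41·1104 + 35
43: 45299 = 43·1053 + 20
47: 45299 = 47·963 + 38
53: 45299 = 53·854 + 37
59: 45299 = 59·767 + 46
61: 45299 = 61·742 + 37
67: 45299 = 67·676 + 7
71: 45299 = 71·638 + 1
73: 45299 = 73·620 + 39
79: 45299 = 79·573 + 32
83: 45299 = 83·545 + 64
89: 45299 = 89·508 + 87
97: 45299 = 97·467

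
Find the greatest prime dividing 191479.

73

191479 = 43 · 4453
4453 = 61 · 73
73 is prime.
So 191479 = 43 · 61 · 73; the largest prime factor is 73.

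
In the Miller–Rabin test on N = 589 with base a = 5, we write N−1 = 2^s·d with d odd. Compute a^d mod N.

589 − 1 = 588 = 2^2 · 147, so d = 147.
5^1 ≡ 5 (mod 589)
5^2 ≡ 5^2 = 25 ≡ 25 (mod 589)
5^4 ≡ 25^2 = 625 ≡ 36 (mod 589)
5^8 ≡ 36^2 = 1296 ≡ 118 (mod 589)
5^16 ≡ 118^2 = 13924 ≡ 377 (mod 589)
5^32 ≡ 377^2 = 142129 ≡ 180 (mod 589)
5^64 ≡ 180^2 = 32400 ≡ 5 (mod 589)
5^128 ≡ 5^2 = 25 ≡ 25 (mod 589)
147 = 128 + 16 + 2 + 1 in binary powers of 2.
So 5^147 ≡ 25 · 377 · 25 · 5 ≡ 125 (mod 589).
Squaring chain: 125 → 311; never reaches −1, so base 5 is a Miller–Rabin witness that 589 is composite.

125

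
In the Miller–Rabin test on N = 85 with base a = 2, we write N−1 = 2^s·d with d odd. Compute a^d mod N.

85 − 1 = 84 = 2^2 · 21, so d = 21.
2^1 ≡ 2 (mod 85)
2^2 ≡ 2^2 = 4 ≡ 4 (mod 85)
2^4 ≡ 4^2 = 16 ≡ 16 (mod 85)
2^8 ≡ 16^2 = 256 ≡ 1 (mod 85)
2^16 ≡ 1^2 = 1 ≡ 1 (mod 85)
21 = 16 + 4 + 1 in binary powers of 2.
So 2^21 ≡ 1 · 16 · 2 ≡ 32 (mod 85).
Squaring chain: 32 → 4; never reaches −1, so base 2 is a Miller–Rabin witness that 85 is composite.

32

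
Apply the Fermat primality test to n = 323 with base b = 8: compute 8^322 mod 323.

8^1 ≡ 8 (mod 323)
8^2 ≡ 8^2 = 64 ≡ 64 (mod 323)
8^4 ≡ 64^2 = 4096 ≡ 220 (mod 323)
8^8 ≡ 220^2 = 48400 ≡ 273 (mod 323)
8^16 ≡ 273^2 = 74529 ≡ 239 (mod 323)
8^32 ≡ 239^2 = 57121 ≡ 273 (mod 323)
8^64 ≡ 273^2 = 74529 ≡ 239 (mod 323)
8^128 ≡ 239^2 = 57121 ≡ 273 (mod 323)
8^256 ≡ 273^2 = 74529 ≡ 239 (mod 323)
322 = 256 + 64 + 2 in binary powers of 2.
So 8^322 ≡ 239 · 239 · 64 ≡ 30 (mod 323).
Since 30 ≠ 1, base 8 is a Fermat witness: 323 is composite.

30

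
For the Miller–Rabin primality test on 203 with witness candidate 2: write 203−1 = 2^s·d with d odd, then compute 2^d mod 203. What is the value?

203 − 1 = 202 = 2^1 · 101, so d = 101.
2^1 ≡ 2 (mod 203)
2^2 ≡ 2^2 = 4 ≡ 4 (mod 203)
2^4 ≡ 4^2 = 16 ≡ 16 (mod 203)
2^8 ≡ 16^2 = 256 ≡ 53 (mod 203)
2^16 ≡ 53^2 = 2809 ≡ 170 (mod 203)
2^32 ≡ 170^2 = 28900 ≡ 74 (mod 203)
2^64 ≡ 74^2 = 5476 ≡ 198 (mod 203)
101 = 64 + 32 + 4 + 1 in binary powers of 2.
So 2^101 ≡ 198 · 74 · 16 · 2 ≡ 137 (mod 203).
Squaring chain: 137; never reaches −1, so base 2 is a Miller–Rabin witness that 203 is composite.

137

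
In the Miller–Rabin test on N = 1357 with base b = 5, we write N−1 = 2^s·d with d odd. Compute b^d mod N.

1357 − 1 = 1356 = 2^2 · 339, so d = 339.
5^1 ≡ 5 (mod 1357)
5^2 ≡ 5^2 = 25 ≡ 25 (mod 1357)
5^4 ≡ 25^2 = 625 ≡ 625 (mod 1357)
5^8 ≡ 625^2 = 390625 ≡ 1166 (mod 1357)
5^16 ≡ 1166^2 = 1359556 ≡ 1199 (mod 1357)
5^32 ≡ 1199^2 = 1437601 ≡ 538 (mod 1357)
5^64 ≡ 538^2 = 289444 ≡ 403 (mod 1357)
5^128 ≡ 403^2 = 162409 ≡ 926 (mod 1357)
5^256 ≡ 926^2 = 857476 ≡ 1209 (mod 1357)
339 = 256 + 64 + 16 + 2 + 1 in binary powers of 2.
So 5^339 ≡ 1209 · 403 · 1199 · 25 · 5 ≡ 724 (mod 1357).
Squaring chain: 724 → 374; never reaches −1, so base 5 is a Miller–Rabin witness that 1357 is composite.

724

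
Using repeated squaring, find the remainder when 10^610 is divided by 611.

10^1 ≡ 10 (mod 611)
10^2 ≡ 10^2 = 100 ≡ 100 (mod 611)
10^4 ≡ 100^2 = 10000 ≡ 224 (mod 611)
10^8 ≡ 224^2 = 50176 ≡ 74 (mod 611)
10^16 ≡ 74^2 = 5476 ≡ 588 (mod 611)
10^32 ≡ 588^2 = 345744 ≡ 529 (mod 611)
10^64 ≡ 529^2 = 279841 ≡ 3 (mod 611)
10^128 ≡ 3^2 = 9 ≡ 9 (mod 611)
10^256 ≡ 9^2 = 81 ≡ 81 (mod 611)
10^512 ≡ 81^2 = 6561 ≡ 451 (mod 611)
610 = 512 + 64 + 32 + 2 in binary powers of 2.
So 10^610 ≡ 451 · 3 · 529 · 100 ≡ 549 (mod 611).
Since 549 ≠ 1, base 10 is a Fermat witness: 611 is composite.

549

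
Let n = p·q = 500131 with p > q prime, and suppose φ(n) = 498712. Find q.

φ(n) = (p−1)(q−1) = n − (p+q) + 1, so p + q = 500131 − 498712 + 1 = 1420.
p and q are the roots of t² − 1420t + 500131 = 0.
Discriminant: 1420² − 4·500131 = 2016400 − 2000524 = 15876; √15876 = 126.
q = (1420 − 126)/2 = 647, p = (1420 + 126)/2 = 773.
Check: 647 · 773 = 500131.

647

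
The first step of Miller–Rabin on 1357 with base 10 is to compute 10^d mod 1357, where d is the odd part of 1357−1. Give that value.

319

1357 − 1 = 1356 = 2^2 · 339, so d = 339.
10^1 ≡ 10 (mod 1357)
10^2 ≡ 10^2 = 100 ≡ 100 (mod 1357)
10^4 ≡ 100^2 = 10000 ≡ 501 (mod 1357)
10^8 ≡ 501^2 = 251001 ≡ 1313 (mod 1357)
10^16 ≡ 1313^2 = 1723969 ≡ 579 (mod 1357)
10^32 ≡ 579^2 = 335241 ≡ 62 (mod 1357)
10^64 ≡ 62^2 = 3844 ≡ 1130 (mod 1357)
10^128 ≡ 1130^2 = 1276900 ≡ 1320 (mod 1357)
10^256 ≡ 1320^2 = 1742400 ≡ 12 (mod 1357)
339 = 256 + 64 + 16 + 2 + 1 in binary powers of 2.
So 10^339 ≡ 12 · 1130 · 579 · 100 · 10 ≡ 319 (mod 1357).
Squaring chain: 319 → 1343; never reaches −1, so base 10 is a Miller–Rabin witness that 1357 is composite.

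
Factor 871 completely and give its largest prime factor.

871 = 13 · 67
67 is prime.
So 871 = 13 · 67; the largest prime factor is 67.

67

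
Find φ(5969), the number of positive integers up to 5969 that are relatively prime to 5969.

Factor: 5969 = 47 · 127.
φ(5969) = (47−1) · (127−1) = 46 · 126 = 5796.

5796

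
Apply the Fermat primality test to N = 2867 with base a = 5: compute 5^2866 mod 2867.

544

5^1 ≡ 5 (mod 2867)
5^2 ≡ 5^2 = 25 ≡ 25 (mod 2867)
5^4 ≡ 25^2 = 625 ≡ 625 (mod 2867)
5^8 ≡ 625^2 = 390625 ≡ 713 (mod 2867)
5^16 ≡ 713^2 = 508369 ≡ 910 (mod 2867)
5^32 ≡ 910^2 = 828100 ≡ 2404 (mod 2867)
5^64 ≡ 2404^2 = 5779216 ≡ 2211 (mod 2867)
5^128 ≡ 2211^2 = 4888521 ≡ 286 (mod 2867)
5^256 ≡ 286^2 = 81796 ≡ 1520 (mod 2867)
5^512 ≡ 1520^2 = 2310400 ≡ 2465 (mod 2867)
5^1024 ≡ 2465^2 = 6076225 ≡ 1052 (mod 2867)
5^2048 ≡ 1052^2 = 1106704 ≡ 42 (mod 2867)
2866 = 2048 + 512 + 256 + 32 + 16 + 2 in binary powers of 2.
So 5^2866 ≡ 42 · 2465 · 1520 · 2404 · 910 · 25 ≡ 544 (mod 2867).
Since 544 ≠ 1, base 5 is a Fermat witness: 2867 is composite.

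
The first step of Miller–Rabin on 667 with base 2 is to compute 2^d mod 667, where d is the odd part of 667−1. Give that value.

330

667 − 1 = 666 = 2^1 · 333, so d = 333.
2^1 ≡ 2 (mod 667)
2^2 ≡ 2^2 = 4 ≡ 4 (mod 667)
2^4 ≡ 4^2 = 16 ≡ 16 (mod 667)
2^8 ≡ 16^2 = 256 ≡ 256 (mod 667)
2^16 ≡ 256^2 = 65536 ≡ 170 (mod 667)
2^32 ≡ 170^2 = 28900 ≡ 219 (mod 667)
2^64 ≡ 219^2 = 47961 ≡ 604 (mod 667)
2^128 ≡ 604^2 = 364816 ≡ 634 (mod 667)
2^256 ≡ 634^2 = 401956 ≡ 422 (mod 667)
333 = 256 + 64 + 8 + 4 + 1 in binary powers of 2.
So 2^333 ≡ 422 · 604 · 256 · 16 · 2 ≡ 330 (mod 667).
Squaring chain: 330; never reaches −1, so base 2 is a Miller–Rabin witness that 667 is composite.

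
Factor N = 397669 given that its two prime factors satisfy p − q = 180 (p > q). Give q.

547

Since p = q + 180, we have 397669 = q(q + 180), so q² + 180q − 397669 = 0.
Discriminant: 180² + 4·397669 = 32400 + 1590676 = 1623076; √1623076 = 1274.
q = (−180 + 1274)/2 = 547, and p = q + 180 = 727.
Check: 547 · 727 = 397669.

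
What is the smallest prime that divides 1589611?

1589611 is odd.
Digit sum 31, not divisible by 3.
Ends in 1: not divisible by 5.
7: 1589611 = 7·227087 + 2
11: 1589611 = 11·144510 + 1
13: 1589611 = 13·122277 + 10
17: 1589611 = 17·93506 + 9
19: 1589611 = 19·83663 + 14
23: 1589611 = 23·69113 + 12
29: 1589611 = 29·54814 + 5
31: 1589611 = 31·51277 + 24
37: 1589611 = 37·42962 + 17
41: 1589611 = 41·38771

41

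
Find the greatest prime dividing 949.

949 = 13 · 73
73 is prime.
So 949 = 13 · 73; the largest prime factor is 73.

73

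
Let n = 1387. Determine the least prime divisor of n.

19

1387 is odd.
Digit sum 19, not divisible by 3.
Ends in 7: not divisible by 5.
7: 1387 = 7·198 + 1
11: 1387 = 11·126 + 1
13: 1387 = 13·106 + 9
17: 1387 = 17·81 + 10
19: 1387 = 19·73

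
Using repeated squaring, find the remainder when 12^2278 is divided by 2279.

1543

12^1 ≡ 12 (mod 2279)
12^2 ≡ 12^2 = 144 ≡ 144 (mod 2279)
12^4 ≡ 144^2 = 20736 ≡ 225 (mod 2279)
12^8 ≡ 225^2 = 50625 ≡ 487 (mod 2279)
12^16 ≡ 487^2 = 237169 ≡ 153 (mod 2279)
12^32 ≡ 153^2 = 23409 ≡ 619 (mod 2279)
12^64 ≡ 619^2 = 383161 ≡ 289 (mod 2279)
12^128 ≡ 289^2 = 83521 ≡ 1477 (mod 2279)
12^256 ≡ 1477^2 = 2181529 ≡ 526 (mod 2279)
12^512 ≡ 526^2 = 276676 ≡ 917 (mod 2279)
12^1024 ≡ 917^2 = 840889 ≡ 2217 (mod 2279)
12^2048 ≡ 2217^2 = 4915089 ≡ 1565 (mod 2279)
2278 = 2048 + 128 + 64 + 32 + 4 + 2 in binary powers of 2.
So 12^2278 ≡ 1565 · 1477 · 289 · 619 · 225 · 144 ≡ 1543 (mod 2279).
Since 1543 ≠ 1, base 12 is a Fermat witness: 2279 is composite.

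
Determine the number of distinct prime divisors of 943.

2

943 = 23 · 41
943 = 23 · 41, which has 2 distinct prime factors.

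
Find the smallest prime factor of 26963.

59

26963 is odd.
Digit sum 26, not divisible by 3.
Ends in 3: not divisible by 5.
7: 26963 = 7·3851 + 6
11: 26963 = 11·2451 + 2
13: 26963 = 13·2074 + 1
17: 26963 = 17·1586 + 1
19: 26963 = 19·1419 + 2
23: 26963 = 23·1172 + 7
29: 26963 = 29·929 + 22
31: 26963 = 31·869 + 24
37: 26963 = 37·728 + 27
41: 26963 = 41·657 + 26
43: 26963 = 43·627 + 2
47: 26963 = 47·573 + 32
53: 26963 = 53·508 + 39
59: 26963 = 59·457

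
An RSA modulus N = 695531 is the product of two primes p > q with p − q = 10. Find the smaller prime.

829

Since p = q + 10, we have 695531 = q(q + 10), so q² + 10q − 695531 = 0.
Discriminant: 10² + 4·695531 = 100 + 2782124 = 2782224; √2782224 = 1668.
q = (−10 + 1668)/2 = 829, and p = q + 10 = 839.
Check: 829 · 839 = 695531.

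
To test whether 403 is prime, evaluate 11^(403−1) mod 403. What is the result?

11^1 ≡ 11 (mod 403)
11^2 ≡ 11^2 = 121 ≡ 121 (mod 403)
11^4 ≡ 121^2 = 14641 ≡ 133 (mod 403)
11^8 ≡ 133^2 = 17689 ≡ 360 (mod 403)
11^16 ≡ 360^2 = 129600 ≡ 237 (mod 403)
11^32 ≡ 237^2 = 56169 ≡ 152 (mod 403)
11^64 ≡ 152^2 = 23104 ≡ 133 (mod 403)
11^128 ≡ 133^2 = 17689 ≡ 360 (mod 403)
11^256 ≡ 360^2 = 129600 ≡ 237 (mod 403)
402 = 256 + 128 + 16 + 2 in binary powers of 2.
So 11^402 ≡ 237 · 360 · 237 · 121 ≡ 233 (mod 403).
Since 233 ≠ 1, base 11 is a Fermat witness: 403 is composite.

233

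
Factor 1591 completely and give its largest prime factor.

43

1591 = 37 · 43
43 is prime.
So 1591 = 37 · 43; the largest prime factor is 43.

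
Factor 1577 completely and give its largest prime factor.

83

1577 = 19 · 83
83 is prime.
So 1577 = 19 · 83; the largest prime factor is 83.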